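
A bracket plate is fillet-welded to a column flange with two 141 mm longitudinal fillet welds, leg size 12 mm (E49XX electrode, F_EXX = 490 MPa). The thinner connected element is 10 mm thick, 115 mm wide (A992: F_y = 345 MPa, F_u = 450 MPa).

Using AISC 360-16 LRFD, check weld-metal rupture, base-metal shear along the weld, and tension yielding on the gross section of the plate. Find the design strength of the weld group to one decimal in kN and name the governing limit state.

357.1 kN (gross-section yield governs)

Weld metal: throat = 0.707×12 = 8.484 mm, L = 2×141 = 282 mm. φR_n = 0.75 × 0.6 × 490 × 8.484 × 282 = 527.5 kN.
Base metal shear (10 mm plate): yield φR_n = 1.0×0.6×345×10×282 = 583.7 kN; rupture φR_n = 0.75×0.6×450×10×282 = 571.1 kN; take 571.1 kN (rupture).
Tension yield (gross): A_g = 115×10 = 1150 mm². φR_n = 0.90 × 345 × 1150 = 357.1 kN.
Governing: min(527.5, 571.1, 357.1) = 357.1 kN → gross-section yield.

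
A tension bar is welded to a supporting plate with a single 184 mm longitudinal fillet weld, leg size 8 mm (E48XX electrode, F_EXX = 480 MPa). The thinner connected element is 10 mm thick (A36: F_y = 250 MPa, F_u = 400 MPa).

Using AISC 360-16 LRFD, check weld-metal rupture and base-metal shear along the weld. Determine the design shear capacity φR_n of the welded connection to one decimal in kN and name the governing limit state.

Weld metal: throat = 0.707×8 = 5.656 mm, L = 184 mm. φR_n = 0.75 × 0.6 × 480 × 5.656 × 184 = 224.8 kN.
Base metal shear (10 mm plate): yield φR_n = 1.0×0.6×250×10×184 = 276.0 kN; rupture φR_n = 0.75×0.6×400×10×184 = 331.2 kN; take 276.0 kN (yield).
Governing: min(224.8, 276.0) = 224.8 kN → weld metal.

224.8 kN (weld metal governs)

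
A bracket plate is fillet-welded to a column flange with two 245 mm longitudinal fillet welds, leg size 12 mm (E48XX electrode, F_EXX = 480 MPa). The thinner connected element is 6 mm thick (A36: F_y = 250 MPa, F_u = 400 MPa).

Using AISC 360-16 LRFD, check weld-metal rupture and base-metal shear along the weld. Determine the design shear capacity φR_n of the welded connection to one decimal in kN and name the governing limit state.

441.0 kN (base-metal shear governs)

Weld metal: throat = 0.707×12 = 8.484 mm, L = 2×245 = 490 mm. φR_n = 0.75 × 0.6 × 480 × 8.484 × 490 = 897.9 kN.
Base metal shear (6 mm plate): yield φR_n = 1.0×0.6×250×6×490 = 441.0 kN; rupture φR_n = 0.75×0.6×400×6×490 = 529.2 kN; take 441.0 kN (yield).
Governing: min(897.9, 441.0) = 441.0 kN → base-metal shear.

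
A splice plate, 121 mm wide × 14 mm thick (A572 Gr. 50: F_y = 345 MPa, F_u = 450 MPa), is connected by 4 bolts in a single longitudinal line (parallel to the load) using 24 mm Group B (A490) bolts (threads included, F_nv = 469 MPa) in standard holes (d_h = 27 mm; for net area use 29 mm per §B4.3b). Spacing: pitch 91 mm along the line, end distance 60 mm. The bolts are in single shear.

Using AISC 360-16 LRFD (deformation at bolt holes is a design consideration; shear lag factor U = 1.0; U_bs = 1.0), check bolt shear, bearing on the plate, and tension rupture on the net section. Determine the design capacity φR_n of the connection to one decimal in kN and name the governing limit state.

Bolt shear: A_b = π(24)²/4 = 452.39 mm². φR_n = 0.75 × 469 × 452.39 × 4 × 1 = 636.5 kN.
Bearing (14 mm plate, F_u = 450 MPa): end bolts L_c = 60 − 27/2 = 46.5, R_n = min(1.2×46.5×14×450, 2.4×24×14×450) = 351.54 kN/bolt; interior L_c = 91 − 27 = 64, R_n = 362.88 kN/bolt. φR_n = 0.75 × (1×351.54 + 3×362.88) = 1080.1 kN.
Tension rupture (net): A_n = (121 − 1×29)×14 = 1288 mm² (U = 1.0, A_e = A_n). φR_n = 0.75 × 450 × 1288 = 434.7 kN.
Governing: min(636.5, 1080.1, 434.7) = 434.7 kN → net-section rupture.

434.7 kN (net-section rupture governs)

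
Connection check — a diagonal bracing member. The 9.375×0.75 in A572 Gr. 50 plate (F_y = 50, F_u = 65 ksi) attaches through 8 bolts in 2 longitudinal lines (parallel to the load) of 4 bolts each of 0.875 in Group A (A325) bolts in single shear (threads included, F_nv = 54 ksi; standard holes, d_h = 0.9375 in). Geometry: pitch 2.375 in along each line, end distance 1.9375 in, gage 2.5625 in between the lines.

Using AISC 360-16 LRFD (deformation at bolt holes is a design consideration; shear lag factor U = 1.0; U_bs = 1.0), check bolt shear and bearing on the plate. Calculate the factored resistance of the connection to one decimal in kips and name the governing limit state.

Bolt shear: A_b = π(0.875)²/4 = 0.60132 in². φR_n = 0.75 × 54 × 0.60132 × 8 × 1 = 194.8 kips.
Bearing (0.75 in plate, F_u = 65 ksi): end bolts L_c = 1.9375 − 0.9375/2 = 1.46875, R_n = min(1.2×1.46875×0.75×65, 2.4×0.875×0.75×65) = 85.922 kips/bolt; interior L_c = 2.375 − 0.9375 = 1.4375, R_n = 84.094 kips/bolt. φR_n = 0.75 × (2×85.922 + 6×84.094) = 507.3 kips.
Governing: min(194.8, 507.3) = 194.8 kips → bolt shear.

194.8 kips (bolt shear governs)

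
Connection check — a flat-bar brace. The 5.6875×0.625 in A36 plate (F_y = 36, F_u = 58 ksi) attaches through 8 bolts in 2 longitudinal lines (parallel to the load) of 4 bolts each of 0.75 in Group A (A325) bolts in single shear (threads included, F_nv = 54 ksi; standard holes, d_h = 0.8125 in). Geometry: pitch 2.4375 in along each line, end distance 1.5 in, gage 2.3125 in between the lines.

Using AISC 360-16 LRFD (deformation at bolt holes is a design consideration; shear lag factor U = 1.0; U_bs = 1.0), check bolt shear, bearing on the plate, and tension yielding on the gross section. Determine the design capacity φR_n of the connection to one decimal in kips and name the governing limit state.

Bolt shear: A_b = π(0.75)²/4 = 0.44179 in². φR_n = 0.75 × 54 × 0.44179 × 8 × 1 = 143.1 kips.
Bearing (0.625 in plate, F_u = 58 ksi): end bolts L_c = 1.5 − 0.8125/2 = 1.09375, R_n = min(1.2×1.09375×0.625×58, 2.4×0.75×0.625×58) = 47.578 kips/bolt; interior L_c = 2.4375 − 0.8125 = 1.625, R_n = 65.25 kips/bolt. φR_n = 0.75 × (2×47.578 + 6×65.25) = 365.0 kips.
Tension yield (gross): A_g = 5.6875×0.625 = 3.5547 in². φR_n = 0.90 × 36 × 3.5547 = 115.2 kips.
Governing: min(143.1, 365.0, 115.2) = 115.2 kips → gross-section yield.

115.2 kips (gross-section yield governs)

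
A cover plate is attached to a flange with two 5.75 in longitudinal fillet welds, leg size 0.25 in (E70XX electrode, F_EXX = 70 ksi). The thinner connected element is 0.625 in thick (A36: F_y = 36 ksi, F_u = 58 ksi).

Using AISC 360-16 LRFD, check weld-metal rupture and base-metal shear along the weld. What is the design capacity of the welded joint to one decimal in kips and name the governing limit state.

Weld metal: throat = 0.707×0.25 = 0.17675 in, L = 2×5.75 = 11.5 in. φR_n = 0.75 × 0.6 × 70 × 0.17675 × 11.5 = 64.0 kips.
Base metal shear (0.625 in plate): yield φR_n = 1.0×0.6×36×0.625×11.5 = 155.3 kips; rupture φR_n = 0.75×0.6×58×0.625×11.5 = 187.6 kips; take 155.3 kips (yield).
Governing: min(64.0, 155.3) = 64.0 kips → weld metal.

64.0 kips (weld metal governs)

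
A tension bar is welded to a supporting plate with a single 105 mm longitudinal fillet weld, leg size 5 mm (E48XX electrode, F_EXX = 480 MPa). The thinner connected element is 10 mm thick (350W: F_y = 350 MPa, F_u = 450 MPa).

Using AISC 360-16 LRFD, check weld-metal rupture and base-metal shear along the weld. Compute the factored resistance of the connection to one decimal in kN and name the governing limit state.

Weld metal: throat = 0.707×5 = 3.535 mm, L = 105 mm. φR_n = 0.75 × 0.6 × 480 × 3.535 × 105 = 80.2 kN.
Base metal shear (10 mm plate): yield φR_n = 1.0×0.6×350×10×105 = 220.5 kN; rupture φR_n = 0.75×0.6×450×10×105 = 212.6 kN; take 212.6 kN (rupture).
Governing: min(80.2, 212.6) = 80.2 kN → weld metal.

80.2 kN (weld metal governs)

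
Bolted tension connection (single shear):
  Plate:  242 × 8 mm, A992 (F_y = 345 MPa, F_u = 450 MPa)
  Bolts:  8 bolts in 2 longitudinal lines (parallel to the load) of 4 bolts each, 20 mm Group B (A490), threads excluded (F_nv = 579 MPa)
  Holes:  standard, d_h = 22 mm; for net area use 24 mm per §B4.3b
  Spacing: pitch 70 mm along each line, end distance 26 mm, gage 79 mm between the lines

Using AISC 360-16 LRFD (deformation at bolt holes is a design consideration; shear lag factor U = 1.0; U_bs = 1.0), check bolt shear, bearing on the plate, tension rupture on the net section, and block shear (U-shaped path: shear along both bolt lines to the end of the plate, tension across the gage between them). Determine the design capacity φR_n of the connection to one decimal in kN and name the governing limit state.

523.8 kN (net-section rupture governs)

Bolt shear: A_b = π(20)²/4 = 314.16 mm². φR_n = 0.75 × 579 × 314.16 × 8 × 1 = 1091.4 kN.
Bearing (8 mm plate, F_u = 450 MPa): end bolts L_c = 26 − 22/2 = 15, R_n = min(1.2×15×8×450, 2.4×20×8×450) = 64.8 kN/bolt; interior L_c = 70 − 22 = 48, R_n = 172.8 kN/bolt. φR_n = 0.75 × (2×64.8 + 6×172.8) = 874.8 kN.
Tension rupture (net): A_n = (242 − 2×24)×8 = 1552 mm² (U = 1.0, A_e = A_n). φR_n = 0.75 × 450 × 1552 = 523.8 kN.
Block shear: shear path 2×[26+3×70] = 2×236 mm, A_gv = 3776, A_nv = 2×(236 − 3.5×24)×8 = 2432 mm²; tension across gage: (79 − 1×24)×8 = 440 mm². R_n = min(0.6×450×2432, 0.6×345×3776) + 1.0×450×440 = min(656.64, 781.63) + 198 = 854.64 kN. φR_n = 0.75 × 854.64 = 641.0 kN.
Governing: min(1091.4, 874.8, 523.8, 641.0) = 523.8 kN → net-section rupture.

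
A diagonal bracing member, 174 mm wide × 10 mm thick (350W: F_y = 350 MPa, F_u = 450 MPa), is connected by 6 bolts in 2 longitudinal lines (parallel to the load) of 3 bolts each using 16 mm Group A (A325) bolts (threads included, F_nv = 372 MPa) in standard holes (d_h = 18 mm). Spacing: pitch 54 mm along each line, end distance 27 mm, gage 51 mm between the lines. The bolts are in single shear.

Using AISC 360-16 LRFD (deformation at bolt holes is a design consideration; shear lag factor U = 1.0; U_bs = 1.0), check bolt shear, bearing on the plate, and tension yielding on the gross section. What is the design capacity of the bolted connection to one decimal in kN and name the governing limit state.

336.6 kN (bolt shear governs)

Bolt shear: A_b = π(16)²/4 = 201.06 mm². φR_n = 0.75 × 372 × 201.06 × 6 × 1 = 336.6 kN.
Bearing (10 mm plate, F_u = 450 MPa): end bolts L_c = 27 − 18/2 = 18, R_n = min(1.2×18×10×450, 2.4×16×10×450) = 97.2 kN/bolt; interior L_c = 54 − 18 = 36, R_n = 172.8 kN/bolt. φR_n = 0.75 × (2×97.2 + 4×172.8) = 664.2 kN.
Tension yield (gross): A_g = 174×10 = 1740 mm². φR_n = 0.90 × 350 × 1740 = 548.1 kN.
Governing: min(336.6, 664.2, 548.1) = 336.6 kN → bolt shear.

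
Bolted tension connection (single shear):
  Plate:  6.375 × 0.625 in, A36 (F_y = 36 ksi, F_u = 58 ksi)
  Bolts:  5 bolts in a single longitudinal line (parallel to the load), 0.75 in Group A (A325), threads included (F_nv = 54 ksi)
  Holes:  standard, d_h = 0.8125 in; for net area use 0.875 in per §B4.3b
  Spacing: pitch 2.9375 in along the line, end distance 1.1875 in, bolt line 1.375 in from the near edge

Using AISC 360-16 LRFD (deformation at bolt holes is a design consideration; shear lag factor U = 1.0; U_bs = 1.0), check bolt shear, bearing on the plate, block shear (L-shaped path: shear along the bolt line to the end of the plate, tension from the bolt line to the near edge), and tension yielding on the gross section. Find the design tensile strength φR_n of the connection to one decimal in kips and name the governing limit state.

Bolt shear: A_b = π(0.75)²/4 = 0.44179 in². φR_n = 0.75 × 54 × 0.44179 × 5 × 1 = 89.5 kips.
Bearing (0.625 in plate, F_u = 58 ksi): end bolts L_c = 1.1875 − 0.8125/2 = 0.78125, R_n = min(1.2×0.78125×0.625×58, 2.4×0.75×0.625×58) = 33.984 kips/bolt; interior L_c = 2.9375 − 0.8125 = 2.125, R_n = 65.25 kips/bolt. φR_n = 0.75 × (1×33.984 + 4×65.25) = 221.2 kips.
Block shear: shear path 1×[1.1875+4×2.9375] = 1×12.9375 in, A_gv = 8.0859, A_nv = 1×(12.9375 − 4.5×0.875)×0.625 = 5.625 in²; tension to near edge: (1.375 − 0.5×0.875)×0.625 = 0.58594 in². R_n = min(0.6×58×5.625, 0.6×36×8.0859) + 1.0×58×0.58594 = min(195.75, 174.66) + 33.985 = 208.65 kips. φR_n = 0.75 × 208.65 = 156.5 kips.
Tension yield (gross): A_g = 6.375×0.625 = 3.9844 in². φR_n = 0.90 × 36 × 3.9844 = 129.1 kips.
Governing: min(89.5, 221.2, 156.5, 129.1) = 89.5 kips → bolt shear.

89.5 kips (bolt shear governs)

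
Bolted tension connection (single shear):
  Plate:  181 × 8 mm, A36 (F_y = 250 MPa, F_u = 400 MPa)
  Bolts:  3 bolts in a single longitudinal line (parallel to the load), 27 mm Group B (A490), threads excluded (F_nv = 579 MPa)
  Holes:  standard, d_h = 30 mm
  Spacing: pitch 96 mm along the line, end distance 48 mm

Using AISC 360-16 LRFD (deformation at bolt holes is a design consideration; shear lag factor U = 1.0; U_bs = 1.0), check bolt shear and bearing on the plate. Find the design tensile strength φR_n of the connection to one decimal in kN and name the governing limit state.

406.1 kN (bearing governs)

Bolt shear: A_b = π(27)²/4 = 572.56 mm². φR_n = 0.75 × 579 × 572.56 × 3 × 1 = 745.9 kN.
Bearing (8 mm plate, F_u = 400 MPa): end bolts L_c = 48 − 30/2 = 33, R_n = min(1.2×33×8×400, 2.4×27×8×400) = 126.72 kN/bolt; interior L_c = 96 − 30 = 66, R_n = 207.36 kN/bolt. φR_n = 0.75 × (1×126.72 + 2×207.36) = 406.1 kN.
Governing: min(745.9, 406.1) = 406.1 kN → bearing.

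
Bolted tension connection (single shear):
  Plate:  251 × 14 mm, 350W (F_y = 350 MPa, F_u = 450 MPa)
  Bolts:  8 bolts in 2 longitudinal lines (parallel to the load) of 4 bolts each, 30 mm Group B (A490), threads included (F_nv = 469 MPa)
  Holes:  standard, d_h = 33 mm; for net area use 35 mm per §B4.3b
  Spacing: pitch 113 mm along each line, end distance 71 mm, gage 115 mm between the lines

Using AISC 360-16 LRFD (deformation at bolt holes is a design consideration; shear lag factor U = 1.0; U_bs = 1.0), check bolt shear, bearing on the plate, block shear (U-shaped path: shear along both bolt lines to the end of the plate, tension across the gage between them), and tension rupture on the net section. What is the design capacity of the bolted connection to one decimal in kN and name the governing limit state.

Bolt shear: A_b = π(30)²/4 = 706.86 mm². φR_n = 0.75 × 469 × 706.86 × 8 × 1 = 1989.1 kN.
Bearing (14 mm plate, F_u = 450 MPa): end bolts L_c = 71 − 33/2 = 54.5, R_n = min(1.2×54.5×14×450, 2.4×30×14×450) = 412.02 kN/bolt; interior L_c = 113 − 33 = 80, R_n = 453.6 kN/bolt. φR_n = 0.75 × (2×412.02 + 6×453.6) = 2659.2 kN.
Block shear: shear path 2×[71+3×113] = 2×410 mm, A_gv = 11480, A_nv = 2×(410 − 3.5×35)×14 = 8050 mm²; tension across gage: (115 − 1×35)×14 = 1120 mm². R_n = min(0.6×450×8050, 0.6×350×11480) + 1.0×450×1120 = min(2173.5, 2410.8) + 504 = 2677.5 kN. φR_n = 0.75 × 2677.5 = 2008.1 kN.
Tension rupture (net): A_n = (251 − 2×35)×14 = 2534 mm² (U = 1.0, A_e = A_n). φR_n = 0.75 × 450 × 2534 = 855.2 kN.
Governing: min(1989.1, 2659.2, 2008.1, 855.2) = 855.2 kN → net-section rupture.

855.2 kN (net-section rupture governs)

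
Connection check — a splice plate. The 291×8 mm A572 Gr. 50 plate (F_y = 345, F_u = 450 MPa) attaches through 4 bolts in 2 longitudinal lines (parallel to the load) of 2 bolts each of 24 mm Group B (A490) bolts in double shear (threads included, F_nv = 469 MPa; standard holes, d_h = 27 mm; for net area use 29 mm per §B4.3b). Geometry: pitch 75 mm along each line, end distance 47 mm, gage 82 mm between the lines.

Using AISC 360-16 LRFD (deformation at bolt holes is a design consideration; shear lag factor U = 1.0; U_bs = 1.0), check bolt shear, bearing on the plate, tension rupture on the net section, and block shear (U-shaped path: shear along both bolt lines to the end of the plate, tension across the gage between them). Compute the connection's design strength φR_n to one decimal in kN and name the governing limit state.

Bolt shear: A_b = π(24)²/4 = 452.39 mm². φR_n = 0.75 × 469 × 452.39 × 4 × 2 = 1273.0 kN.
Bearing (8 mm plate, F_u = 450 MPa): end bolts L_c = 47 − 27/2 = 33.5, R_n = min(1.2×33.5×8×450, 2.4×24×8×450) = 144.72 kN/bolt; interior L_c = 75 − 27 = 48, R_n = 207.36 kN/bolt. φR_n = 0.75 × (2×144.72 + 2×207.36) = 528.1 kN.
Tension rupture (net): A_n = (291 − 2×29)×8 = 1864 mm² (U = 1.0, A_e = A_n). φR_n = 0.75 × 450 × 1864 = 629.1 kN.
Block shear: shear path 2×[47+1×75] = 2×122 mm, A_gv = 1952, A_nv = 2×(122 − 1.5×29)×8 = 1256 mm²; tension across gage: (82 − 1×29)×8 = 424 mm². R_n = min(0.6×450×1256, 0.6×345×1952) + 1.0×450×424 = min(339.12, 404.06) + 190.8 = 529.92 kN. φR_n = 0.75 × 529.92 = 397.4 kN.
Governing: min(1273.0, 528.1, 629.1, 397.4) = 397.4 kN → block shear.

397.4 kN (block shear governs)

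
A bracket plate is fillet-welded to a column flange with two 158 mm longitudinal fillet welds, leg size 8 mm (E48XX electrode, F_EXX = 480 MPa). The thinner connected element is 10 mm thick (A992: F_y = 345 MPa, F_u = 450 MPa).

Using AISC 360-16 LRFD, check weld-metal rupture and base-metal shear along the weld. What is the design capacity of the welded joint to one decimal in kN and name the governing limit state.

386.1 kN (weld metal governs)

Weld metal: throat = 0.707×8 = 5.656 mm, L = 2×158 = 316 mm. φR_n = 0.75 × 0.6 × 480 × 5.656 × 316 = 386.1 kN.
Base metal shear (10 mm plate): yield φR_n = 1.0×0.6×345×10×316 = 654.1 kN; rupture φR_n = 0.75×0.6×450×10×316 = 639.9 kN; take 639.9 kN (rupture).
Governing: min(386.1, 639.9) = 386.1 kN → weld metal.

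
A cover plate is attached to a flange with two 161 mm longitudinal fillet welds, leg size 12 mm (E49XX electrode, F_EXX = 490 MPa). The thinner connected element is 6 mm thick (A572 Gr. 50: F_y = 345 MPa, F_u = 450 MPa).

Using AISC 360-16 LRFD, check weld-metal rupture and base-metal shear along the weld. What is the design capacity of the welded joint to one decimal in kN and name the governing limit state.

Weld metal: throat = 0.707×12 = 8.484 mm, L = 2×161 = 322 mm. φR_n = 0.75 × 0.6 × 490 × 8.484 × 322 = 602.4 kN.
Base metal shear (6 mm plate): yield φR_n = 1.0×0.6×345×6×322 = 399.9 kN; rupture φR_n = 0.75×0.6×450×6×322 = 391.2 kN; take 391.2 kN (rupture).
Governing: min(602.4, 391.2) = 391.2 kN → base-metal shear.

391.2 kN (base-metal shear governs)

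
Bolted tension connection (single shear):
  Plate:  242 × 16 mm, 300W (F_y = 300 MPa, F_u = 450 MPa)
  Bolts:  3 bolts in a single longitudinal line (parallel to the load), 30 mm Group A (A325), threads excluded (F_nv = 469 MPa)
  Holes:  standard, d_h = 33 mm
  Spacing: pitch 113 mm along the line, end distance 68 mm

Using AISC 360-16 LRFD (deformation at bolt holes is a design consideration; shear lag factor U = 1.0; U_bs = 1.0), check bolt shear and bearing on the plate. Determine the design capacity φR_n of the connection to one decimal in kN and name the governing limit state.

745.9 kN (bolt shear governs)

Bolt shear: A_b = π(30)²/4 = 706.86 mm². φR_n = 0.75 × 469 × 706.86 × 3 × 1 = 745.9 kN.
Bearing (16 mm plate, F_u = 450 MPa): end bolts L_c = 68 − 33/2 = 51.5, R_n = min(1.2×51.5×16×450, 2.4×30×16×450) = 444.96 kN/bolt; interior L_c = 113 − 33 = 80, R_n = 518.4 kN/bolt. φR_n = 0.75 × (1×444.96 + 2×518.4) = 1111.3 kN.
Governing: min(745.9, 1111.3) = 745.9 kN → bolt shear.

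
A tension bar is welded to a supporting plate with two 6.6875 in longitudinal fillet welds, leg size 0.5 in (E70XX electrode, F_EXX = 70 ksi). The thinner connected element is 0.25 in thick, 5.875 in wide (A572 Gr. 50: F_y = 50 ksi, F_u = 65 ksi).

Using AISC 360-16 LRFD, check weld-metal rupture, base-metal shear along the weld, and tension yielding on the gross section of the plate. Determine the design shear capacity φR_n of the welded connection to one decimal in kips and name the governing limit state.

Weld metal: throat = 0.707×0.5 = 0.3535 in, L = 2×6.6875 = 13.375 in. φR_n = 0.75 × 0.6 × 70 × 0.3535 × 13.375 = 148.9 kips.
Base metal shear (0.25 in plate): yield φR_n = 1.0×0.6×50×0.25×13.375 = 100.3 kips; rupture φR_n = 0.75×0.6×65×0.25×13.375 = 97.8 kips; take 97.8 kips (rupture).
Tension yield (gross): A_g = 5.875×0.25 = 1.4688 in². φR_n = 0.90 × 50 × 1.4688 = 66.1 kips.
Governing: min(148.9, 97.8, 66.1) = 66.1 kips → gross-section yield.

66.1 kips (gross-section yield governs)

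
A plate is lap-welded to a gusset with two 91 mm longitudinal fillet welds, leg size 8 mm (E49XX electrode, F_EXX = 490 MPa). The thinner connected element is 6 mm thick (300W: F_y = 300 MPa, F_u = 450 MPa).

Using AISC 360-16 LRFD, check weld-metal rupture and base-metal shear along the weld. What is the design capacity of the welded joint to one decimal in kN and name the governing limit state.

196.6 kN (base-metal shear governs)

Weld metal: throat = 0.707×8 = 5.656 mm, L = 2×91 = 182 mm. φR_n = 0.75 × 0.6 × 490 × 5.656 × 182 = 227.0 kN.
Base metal shear (6 mm plate): yield φR_n = 1.0×0.6×300×6×182 = 196.6 kN; rupture φR_n = 0.75×0.6×450×6×182 = 221.1 kN; take 196.6 kN (yield).
Governing: min(227.0, 196.6) = 196.6 kN → base-metal shear.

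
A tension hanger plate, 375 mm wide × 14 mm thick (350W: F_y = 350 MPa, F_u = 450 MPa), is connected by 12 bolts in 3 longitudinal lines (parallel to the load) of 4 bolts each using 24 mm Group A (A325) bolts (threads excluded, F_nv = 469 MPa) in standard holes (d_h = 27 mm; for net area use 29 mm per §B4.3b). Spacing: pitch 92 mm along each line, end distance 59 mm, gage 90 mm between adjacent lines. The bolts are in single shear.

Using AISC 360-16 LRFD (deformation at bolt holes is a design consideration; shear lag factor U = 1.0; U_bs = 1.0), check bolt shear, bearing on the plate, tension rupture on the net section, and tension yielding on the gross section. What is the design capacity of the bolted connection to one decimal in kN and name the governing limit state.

1360.8 kN (net-section rupture governs)

Bolt shear: A_b = π(24)²/4 = 452.39 mm². φR_n = 0.75 × 469 × 452.39 × 12 × 1 = 1909.5 kN.
Bearing (14 mm plate, F_u = 450 MPa): end bolts L_c = 59 − 27/2 = 45.5, R_n = min(1.2×45.5×14×450, 2.4×24×14×450) = 343.98 kN/bolt; interior L_c = 92 − 27 = 65, R_n = 362.88 kN/bolt. φR_n = 0.75 × (3×343.98 + 9×362.88) = 3223.4 kN.
Tension rupture (net): A_n = (375 − 3×29)×14 = 4032 mm² (U = 1.0, A_e = A_n). φR_n = 0.75 × 450 × 4032 = 1360.8 kN.
Tension yield (gross): A_g = 375×14 = 5250 mm². φR_n = 0.90 × 350 × 5250 = 1653.8 kN.
Governing: min(1909.5, 3223.4, 1360.8, 1653.8) = 1360.8 kN → net-section rupture.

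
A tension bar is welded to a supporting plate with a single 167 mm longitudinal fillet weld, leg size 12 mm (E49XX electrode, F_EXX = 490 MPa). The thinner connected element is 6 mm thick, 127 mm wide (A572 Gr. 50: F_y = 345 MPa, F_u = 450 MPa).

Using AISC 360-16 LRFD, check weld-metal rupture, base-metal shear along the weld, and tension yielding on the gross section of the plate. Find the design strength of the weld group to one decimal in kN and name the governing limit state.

202.9 kN (base-metal shear governs)

Weld metal: throat = 0.707×12 = 8.484 mm, L = 167 mm. φR_n = 0.75 × 0.6 × 490 × 8.484 × 167 = 312.4 kN.
Base metal shear (6 mm plate): yield φR_n = 1.0×0.6×345×6×167 = 207.4 kN; rupture φR_n = 0.75×0.6×450×6×167 = 202.9 kN; take 202.9 kN (rupture).
Tension yield (gross): A_g = 127×6 = 762 mm². φR_n = 0.90 × 345 × 762 = 236.6 kN.
Governing: min(312.4, 202.9, 236.6) = 202.9 kN → base-metal shear.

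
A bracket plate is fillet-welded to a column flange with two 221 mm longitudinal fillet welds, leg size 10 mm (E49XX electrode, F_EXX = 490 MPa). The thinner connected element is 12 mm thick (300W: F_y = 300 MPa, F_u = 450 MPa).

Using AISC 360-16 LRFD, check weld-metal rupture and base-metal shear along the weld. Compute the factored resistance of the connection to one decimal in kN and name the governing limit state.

689.0 kN (weld metal governs)

Weld metal: throat = 0.707×10 = 7.07 mm, L = 2×221 = 442 mm. φR_n = 0.75 × 0.6 × 490 × 7.07 × 442 = 689.0 kN.
Base metal shear (12 mm plate): yield φR_n = 1.0×0.6×300×12×442 = 954.7 kN; rupture φR_n = 0.75×0.6×450×12×442 = 1074.1 kN; take 954.7 kN (yield).
Governing: min(689.0, 954.7) = 689.0 kN → weld metal.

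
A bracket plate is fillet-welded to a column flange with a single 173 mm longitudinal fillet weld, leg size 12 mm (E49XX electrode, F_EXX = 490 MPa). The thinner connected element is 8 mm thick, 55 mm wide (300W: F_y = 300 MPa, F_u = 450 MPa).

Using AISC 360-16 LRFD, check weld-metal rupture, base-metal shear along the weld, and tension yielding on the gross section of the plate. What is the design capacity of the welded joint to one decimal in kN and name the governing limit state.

Weld metal: throat = 0.707×12 = 8.484 mm, L = 173 mm. φR_n = 0.75 × 0.6 × 490 × 8.484 × 173 = 323.6 kN.
Base metal shear (8 mm plate): yield φR_n = 1.0×0.6×300×8×173 = 249.1 kN; rupture φR_n = 0.75×0.6×450×8×173 = 280.3 kN; take 249.1 kN (yield).
Tension yield (gross): A_g = 55×8 = 440 mm². φR_n = 0.90 × 300 × 440 = 118.8 kN.
Governing: min(323.6, 249.1, 118.8) = 118.8 kN → gross-section yield.

118.8 kN (gross-section yield governs)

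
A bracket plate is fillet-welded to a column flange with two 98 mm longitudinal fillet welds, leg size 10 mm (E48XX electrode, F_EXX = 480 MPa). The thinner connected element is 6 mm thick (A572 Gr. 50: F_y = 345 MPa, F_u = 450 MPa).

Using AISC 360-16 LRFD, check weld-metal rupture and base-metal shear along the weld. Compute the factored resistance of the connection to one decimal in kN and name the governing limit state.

238.1 kN (base-metal shear governs)

Weld metal: throat = 0.707×10 = 7.07 mm, L = 2×98 = 196 mm. φR_n = 0.75 × 0.6 × 480 × 7.07 × 196 = 299.3 kN.
Base metal shear (6 mm plate): yield φR_n = 1.0×0.6×345×6×196 = 243.4 kN; rupture φR_n = 0.75×0.6×450×6×196 = 238.1 kN; take 238.1 kN (rupture).
Governing: min(299.3, 238.1) = 238.1 kN → base-metal shear.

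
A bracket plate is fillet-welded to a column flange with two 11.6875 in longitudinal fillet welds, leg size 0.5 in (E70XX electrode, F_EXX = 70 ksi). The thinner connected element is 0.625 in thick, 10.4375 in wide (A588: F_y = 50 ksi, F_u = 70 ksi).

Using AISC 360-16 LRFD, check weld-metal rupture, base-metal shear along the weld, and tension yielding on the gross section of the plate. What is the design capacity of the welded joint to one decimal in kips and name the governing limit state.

260.3 kips (weld metal governs)

Weld metal: throat = 0.707×0.5 = 0.3535 in, L = 2×11.6875 = 23.375 in. φR_n = 0.75 × 0.6 × 70 × 0.3535 × 23.375 = 260.3 kips.
Base metal shear (0.625 in plate): yield φR_n = 1.0×0.6×50×0.625×23.375 = 438.3 kips; rupture φR_n = 0.75×0.6×70×0.625×23.375 = 460.2 kips; take 438.3 kips (yield).
Tension yield (gross): A_g = 10.4375×0.625 = 6.5234 in². φR_n = 0.90 × 50 × 6.5234 = 293.6 kips.
Governing: min(260.3, 438.3, 293.6) = 260.3 kips → weld metal.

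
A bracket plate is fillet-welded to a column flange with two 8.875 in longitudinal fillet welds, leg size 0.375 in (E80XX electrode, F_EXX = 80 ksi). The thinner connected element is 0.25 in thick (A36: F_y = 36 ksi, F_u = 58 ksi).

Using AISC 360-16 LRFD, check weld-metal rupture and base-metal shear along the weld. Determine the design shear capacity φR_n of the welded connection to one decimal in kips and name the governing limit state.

95.9 kips (base-metal shear governs)

Weld metal: throat = 0.707×0.375 = 0.26513 in, L = 2×8.875 = 17.75 in. φR_n = 0.75 × 0.6 × 80 × 0.26513 × 17.75 = 169.4 kips.
Base metal shear (0.25 in plate): yield φR_n = 1.0×0.6×36×0.25×17.75 = 95.9 kips; rupture φR_n = 0.75×0.6×58×0.25×17.75 = 115.8 kips; take 95.9 kips (yield).
Governing: min(169.4, 95.9) = 95.9 kips → base-metal shear.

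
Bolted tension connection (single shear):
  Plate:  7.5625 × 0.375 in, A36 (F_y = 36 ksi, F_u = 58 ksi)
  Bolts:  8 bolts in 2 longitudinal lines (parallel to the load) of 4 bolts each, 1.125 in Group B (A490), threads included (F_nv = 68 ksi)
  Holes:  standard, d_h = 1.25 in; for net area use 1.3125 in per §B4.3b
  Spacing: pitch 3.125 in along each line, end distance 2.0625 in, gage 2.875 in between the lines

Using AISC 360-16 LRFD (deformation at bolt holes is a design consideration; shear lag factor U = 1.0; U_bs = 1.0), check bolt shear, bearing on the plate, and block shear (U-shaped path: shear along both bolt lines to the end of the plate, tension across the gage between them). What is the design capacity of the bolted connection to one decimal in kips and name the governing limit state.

159.5 kips (block shear governs)

Bolt shear: A_b = π(1.125)²/4 = 0.99402 in². φR_n = 0.75 × 68 × 0.99402 × 8 × 1 = 405.6 kips.
Bearing (0.375 in plate, F_u = 58 ksi): end bolts L_c = 2.0625 − 1.25/2 = 1.4375, R_n = min(1.2×1.4375×0.375×58, 2.4×1.125×0.375×58) = 37.519 kips/bolt; interior L_c = 3.125 − 1.25 = 1.875, R_n = 48.938 kips/bolt. φR_n = 0.75 × (2×37.519 + 6×48.938) = 276.5 kips.
Block shear: shear path 2×[2.0625+3×3.125] = 2×11.4375 in, A_gv = 8.5781, A_nv = 2×(11.4375 − 3.5×1.3125)×0.375 = 5.1328 in²; tension across gage: (2.875 − 1×1.3125)×0.375 = 0.58594 in². R_n = min(0.6×58×5.1328, 0.6×36×8.5781) + 1.0×58×0.58594 = min(178.62, 185.29) + 33.985 = 212.61 kips. φR_n = 0.75 × 212.61 = 159.5 kips.
Governing: min(405.6, 276.5, 159.5) = 159.5 kips → block shear.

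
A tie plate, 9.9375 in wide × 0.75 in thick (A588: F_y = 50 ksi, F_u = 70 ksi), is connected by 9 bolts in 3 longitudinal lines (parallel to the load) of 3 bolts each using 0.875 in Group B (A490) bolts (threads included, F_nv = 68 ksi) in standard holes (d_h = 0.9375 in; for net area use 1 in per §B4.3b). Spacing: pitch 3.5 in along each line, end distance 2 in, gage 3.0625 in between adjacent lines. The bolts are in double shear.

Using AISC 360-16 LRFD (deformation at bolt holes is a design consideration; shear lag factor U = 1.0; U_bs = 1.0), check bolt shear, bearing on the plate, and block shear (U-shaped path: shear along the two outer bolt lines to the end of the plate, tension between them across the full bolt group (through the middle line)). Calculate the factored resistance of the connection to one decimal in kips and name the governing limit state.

Bolt shear: A_b = π(0.875)²/4 = 0.60132 in². φR_n = 0.75 × 68 × 0.60132 × 9 × 2 = 552.0 kips.
Bearing (0.75 in plate, F_u = 70 ksi): end bolts L_c = 2 − 0.9375/2 = 1.53125, R_n = min(1.2×1.53125×0.75×70, 2.4×0.875×0.75×70) = 96.469 kips/bolt; interior L_c = 3.5 − 0.9375 = 2.5625, R_n = 110.25 kips/bolt. φR_n = 0.75 × (3×96.469 + 6×110.25) = 713.2 kips.
Block shear: shear path 2×[2+2×3.5] = 2×9 in, A_gv = 13.5, A_nv = 2×(9 − 2.5×1)×0.75 = 9.75 in²; tension across gage: (6.125 − 2×1)×0.75 = 3.0938 in². R_n = min(0.6×70×9.75, 0.6×50×13.5) + 1.0×70×3.0938 = min(409.5, 405) + 216.57 = 621.57 kips. φR_n = 0.75 × 621.57 = 466.2 kips.
Governing: min(552.0, 713.2, 466.2) = 466.2 kips → block shear.

466.2 kips (block shear governs)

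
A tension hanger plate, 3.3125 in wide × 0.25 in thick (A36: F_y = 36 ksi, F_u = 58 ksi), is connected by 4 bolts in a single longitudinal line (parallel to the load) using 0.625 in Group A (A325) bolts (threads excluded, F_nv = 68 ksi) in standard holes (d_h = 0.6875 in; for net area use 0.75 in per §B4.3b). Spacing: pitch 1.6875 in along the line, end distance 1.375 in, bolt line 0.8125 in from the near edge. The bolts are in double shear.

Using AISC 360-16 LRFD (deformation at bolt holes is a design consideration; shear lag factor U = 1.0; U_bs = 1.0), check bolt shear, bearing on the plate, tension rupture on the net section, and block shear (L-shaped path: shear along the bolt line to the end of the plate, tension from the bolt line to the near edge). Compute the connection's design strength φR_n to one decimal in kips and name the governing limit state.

27.9 kips (net-section rupture governs)

Bolt shear: A_b = π(0.625)²/4 = 0.3068 in². φR_n = 0.75 × 68 × 0.3068 × 4 × 2 = 125.2 kips.
Bearing (0.25 in plate, F_u = 58 ksi): end bolts L_c = 1.375 − 0.6875/2 = 1.03125, R_n = min(1.2×1.03125×0.25×58, 2.4×0.625×0.25×58) = 17.944 kips/bolt; interior L_c = 1.6875 − 0.6875 = 1, R_n = 17.4 kips/bolt. φR_n = 0.75 × (1×17.944 + 3×17.4) = 52.6 kips.
Tension rupture (net): A_n = (3.3125 − 1×0.75)×0.25 = 0.64063 in² (U = 1.0, A_e = A_n). φR_n = 0.75 × 58 × 0.64063 = 27.9 kips.
Block shear: shear path 1×[1.375+3×1.6875] = 1×6.4375 in, A_gv = 1.6094, A_nv = 1×(6.4375 − 3.5×0.75)×0.25 = 0.95313 in²; tension to near edge: (0.8125 − 0.5×0.75)×0.25 = 0.10938 in². R_n = min(0.6×58×0.95313, 0.6×36×1.6094) + 1.0×58×0.10938 = min(33.169, 34.763) + 6.344 = 39.513 kips. φR_n = 0.75 × 39.513 = 29.6 kips.
Governing: min(125.2, 52.6, 27.9, 29.6) = 27.9 kips → net-section rupture.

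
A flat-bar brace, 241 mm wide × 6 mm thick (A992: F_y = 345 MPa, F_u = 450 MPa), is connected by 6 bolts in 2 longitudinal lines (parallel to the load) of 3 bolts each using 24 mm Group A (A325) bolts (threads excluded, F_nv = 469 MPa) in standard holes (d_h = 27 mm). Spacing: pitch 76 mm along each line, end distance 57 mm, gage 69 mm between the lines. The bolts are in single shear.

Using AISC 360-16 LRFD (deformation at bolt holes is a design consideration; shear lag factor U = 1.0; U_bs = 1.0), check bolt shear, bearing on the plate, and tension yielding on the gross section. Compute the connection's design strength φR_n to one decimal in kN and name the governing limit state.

Bolt shear: A_b = π(24)²/4 = 452.39 mm². φR_n = 0.75 × 469 × 452.39 × 6 × 1 = 954.8 kN.
Bearing (6 mm plate, F_u = 450 MPa): end bolts L_c = 57 − 27/2 = 43.5, R_n = min(1.2×43.5×6×450, 2.4×24×6×450) = 140.94 kN/bolt; interior L_c = 76 − 27 = 49, R_n = 155.52 kN/bolt. φR_n = 0.75 × (2×140.94 + 4×155.52) = 678.0 kN.
Tension yield (gross): A_g = 241×6 = 1446 mm². φR_n = 0.90 × 345 × 1446 = 449.0 kN.
Governing: min(954.8, 678.0, 449.0) = 449.0 kN → gross-section yield.

449.0 kN (gross-section yield governs)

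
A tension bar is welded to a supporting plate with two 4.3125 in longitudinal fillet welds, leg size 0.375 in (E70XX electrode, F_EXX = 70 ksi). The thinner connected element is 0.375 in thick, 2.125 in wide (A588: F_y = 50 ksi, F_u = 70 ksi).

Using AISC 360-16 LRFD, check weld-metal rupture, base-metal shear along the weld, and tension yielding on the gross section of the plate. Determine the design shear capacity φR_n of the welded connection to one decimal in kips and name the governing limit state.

Weld metal: throat = 0.707×0.375 = 0.26513 in, L = 2×4.3125 = 8.625 in. φR_n = 0.75 × 0.6 × 70 × 0.26513 × 8.625 = 72.0 kips.
Base metal shear (0.375 in plate): yield φR_n = 1.0×0.6×50×0.375×8.625 = 97.0 kips; rupture φR_n = 0.75×0.6×70×0.375×8.625 = 101.9 kips; take 97.0 kips (yield).
Tension yield (gross): A_g = 2.125×0.375 = 0.79688 in². φR_n = 0.90 × 50 × 0.79688 = 35.9 kips.
Governing: min(72.0, 97.0, 35.9) = 35.9 kips → gross-section yield.

35.9 kips (gross-section yield governs)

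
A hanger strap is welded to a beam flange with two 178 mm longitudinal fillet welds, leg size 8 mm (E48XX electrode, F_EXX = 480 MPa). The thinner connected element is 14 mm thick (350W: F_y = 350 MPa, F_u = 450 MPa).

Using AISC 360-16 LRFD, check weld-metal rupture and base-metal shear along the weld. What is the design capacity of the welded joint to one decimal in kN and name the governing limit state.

434.9 kN (weld metal governs)

Weld metal: throat = 0.707×8 = 5.656 mm, L = 2×178 = 356 mm. φR_n = 0.75 × 0.6 × 480 × 5.656 × 356 = 434.9 kN.
Base metal shear (14 mm plate): yield φR_n = 1.0×0.6×350×14×356 = 1046.6 kN; rupture φR_n = 0.75×0.6×450×14×356 = 1009.3 kN; take 1009.3 kN (rupture).
Governing: min(434.9, 1009.3) = 434.9 kN → weld metal.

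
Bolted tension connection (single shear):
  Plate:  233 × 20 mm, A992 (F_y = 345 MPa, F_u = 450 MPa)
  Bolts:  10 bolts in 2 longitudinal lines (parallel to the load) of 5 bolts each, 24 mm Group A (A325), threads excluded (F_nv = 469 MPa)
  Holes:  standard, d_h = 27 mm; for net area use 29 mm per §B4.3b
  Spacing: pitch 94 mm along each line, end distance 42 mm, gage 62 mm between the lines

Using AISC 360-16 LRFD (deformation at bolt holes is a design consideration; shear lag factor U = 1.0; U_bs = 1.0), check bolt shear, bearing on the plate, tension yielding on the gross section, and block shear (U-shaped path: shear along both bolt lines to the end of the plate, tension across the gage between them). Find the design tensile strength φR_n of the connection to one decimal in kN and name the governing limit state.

Bolt shear: A_b = π(24)²/4 = 452.39 mm². φR_n = 0.75 × 469 × 452.39 × 10 × 1 = 1591.3 kN.
Bearing (20 mm plate, F_u = 450 MPa): end bolts L_c = 42 − 27/2 = 28.5, R_n = min(1.2×28.5×20×450, 2.4×24×20×450) = 307.8 kN/bolt; interior L_c = 94 − 27 = 67, R_n = 518.4 kN/bolt. φR_n = 0.75 × (2×307.8 + 8×518.4) = 3572.1 kN.
Tension yield (gross): A_g = 233×20 = 4660 mm². φR_n = 0.90 × 345 × 4660 = 1446.9 kN.
Block shear: shear path 2×[42+4×94] = 2×418 mm, A_gv = 16720, A_nv = 2×(418 − 4.5×29)×20 = 11500 mm²; tension across gage: (62 − 1×29)×20 = 660 mm². R_n = min(0.6×450×11500, 0.6×345×16720) + 1.0×450×660 = min(3105, 3461) + 297 = 3402 kN. φR_n = 0.75 × 3402 = 2551.5 kN.
Governing: min(1591.3, 3572.1, 1446.9, 2551.5) = 1446.9 kN → gross-section yield.

1446.9 kN (gross-section yield governs)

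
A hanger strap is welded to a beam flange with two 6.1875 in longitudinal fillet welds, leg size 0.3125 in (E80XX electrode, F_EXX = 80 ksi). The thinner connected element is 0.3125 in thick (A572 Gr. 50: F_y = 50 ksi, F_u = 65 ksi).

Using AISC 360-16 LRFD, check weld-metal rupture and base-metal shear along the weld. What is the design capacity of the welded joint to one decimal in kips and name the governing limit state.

Weld metal: throat = 0.707×0.3125 = 0.22094 in, L = 2×6.1875 = 12.375 in. φR_n = 0.75 × 0.6 × 80 × 0.22094 × 12.375 = 98.4 kips.
Base metal shear (0.3125 in plate): yield φR_n = 1.0×0.6×50×0.3125×12.375 = 116.0 kips; rupture φR_n = 0.75×0.6×65×0.3125×12.375 = 113.1 kips; take 113.1 kips (rupture).
Governing: min(98.4, 113.1) = 98.4 kips → weld metal.

98.4 kips (weld metal governs)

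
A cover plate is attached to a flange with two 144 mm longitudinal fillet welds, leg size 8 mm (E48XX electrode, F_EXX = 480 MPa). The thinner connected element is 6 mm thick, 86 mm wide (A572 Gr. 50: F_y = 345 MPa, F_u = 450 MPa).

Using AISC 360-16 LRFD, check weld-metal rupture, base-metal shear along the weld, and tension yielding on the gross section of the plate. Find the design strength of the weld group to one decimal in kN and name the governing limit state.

Weld metal: throat = 0.707×8 = 5.656 mm, L = 2×144 = 288 mm. φR_n = 0.75 × 0.6 × 480 × 5.656 × 288 = 351.8 kN.
Base metal shear (6 mm plate): yield φR_n = 1.0×0.6×345×6×288 = 357.7 kN; rupture φR_n = 0.75×0.6×450×6×288 = 349.9 kN; take 349.9 kN (rupture).
Tension yield (gross): A_g = 86×6 = 516 mm². φR_n = 0.90 × 345 × 516 = 160.2 kN.
Governing: min(351.8, 349.9, 160.2) = 160.2 kN → gross-section yield.

160.2 kN (gross-section yield governs)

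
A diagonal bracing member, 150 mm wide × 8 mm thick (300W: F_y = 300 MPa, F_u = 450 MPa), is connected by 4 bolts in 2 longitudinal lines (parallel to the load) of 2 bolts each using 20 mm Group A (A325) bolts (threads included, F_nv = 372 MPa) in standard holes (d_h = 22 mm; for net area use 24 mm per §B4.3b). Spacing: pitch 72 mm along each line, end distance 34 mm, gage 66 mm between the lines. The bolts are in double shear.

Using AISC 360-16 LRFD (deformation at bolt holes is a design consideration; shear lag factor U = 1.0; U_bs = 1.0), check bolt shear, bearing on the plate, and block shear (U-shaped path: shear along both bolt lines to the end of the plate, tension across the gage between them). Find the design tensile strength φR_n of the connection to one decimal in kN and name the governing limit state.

340.2 kN (block shear governs)

Bolt shear: A_b = π(20)²/4 = 314.16 mm². φR_n = 0.75 × 372 × 314.16 × 4 × 2 = 701.2 kN.
Bearing (8 mm plate, F_u = 450 MPa): end bolts L_c = 34 − 22/2 = 23, R_n = min(1.2×23×8×450, 2.4×20×8×450) = 99.36 kN/bolt; interior L_c = 72 − 22 = 50, R_n = 172.8 kN/bolt. φR_n = 0.75 × (2×99.36 + 2×172.8) = 408.2 kN.
Block shear: shear path 2×[34+1×72] = 2×106 mm, A_gv = 1696, A_nv = 2×(106 − 1.5×24)×8 = 1120 mm²; tension across gage: (66 − 1×24)×8 = 336 mm². R_n = min(0.6×450×1120, 0.6×300×1696) + 1.0×450×336 = min(302.4, 305.28) + 151.2 = 453.6 kN. φR_n = 0.75 × 453.6 = 340.2 kN.
Governing: min(701.2, 408.2, 340.2) = 340.2 kN → block shear.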